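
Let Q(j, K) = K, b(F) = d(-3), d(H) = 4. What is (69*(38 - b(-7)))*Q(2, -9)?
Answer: -21114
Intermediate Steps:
b(F) = 4
(69*(38 - b(-7)))*Q(2, -9) = (69*(38 - 1*4))*(-9) = (69*(38 - 4))*(-9) = (69*34)*(-9) = 2346*(-9) = -21114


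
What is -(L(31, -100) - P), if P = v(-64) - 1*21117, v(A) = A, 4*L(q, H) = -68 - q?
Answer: -84625/4 ≈ -21156.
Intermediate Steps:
L(q, H) = -17 - q/4 (L(q, H) = (-68 - q)/4 = -17 - q/4)
P = -21181 (P = -64 - 1*21117 = -64 - 21117 = -21181)
-(L(31, -100) - P) = -((-17 - 1/4*31) - 1*(-21181)) = -((-17 - 31/4) + 21181) = -(-99/4 + 21181) = -1*84625/4 = -84625/4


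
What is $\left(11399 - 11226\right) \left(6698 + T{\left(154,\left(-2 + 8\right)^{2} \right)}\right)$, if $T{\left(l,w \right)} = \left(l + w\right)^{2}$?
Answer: $7404054$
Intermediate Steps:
$\left(11399 - 11226\right) \left(6698 + T{\left(154,\left(-2 + 8\right)^{2} \right)}\right) = \left(11399 - 11226\right) \left(6698 + \left(154 + \left(-2 + 8\right)^{2}\right)^{2}\right) = 173 \left(6698 + \left(154 + 6^{2}\right)^{2}\right) = 173 \left(6698 + \left(154 + 36\right)^{2}\right) = 173 \left(6698 + 190^{2}\right) = 173 \left(6698 + 36100\right) = 173 \cdot 42798 = 7404054$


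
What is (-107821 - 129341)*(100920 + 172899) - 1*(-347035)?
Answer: -64939114643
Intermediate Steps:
(-107821 - 129341)*(100920 + 172899) - 1*(-347035) = -237162*273819 + 347035 = -64939461678 + 347035 = -64939114643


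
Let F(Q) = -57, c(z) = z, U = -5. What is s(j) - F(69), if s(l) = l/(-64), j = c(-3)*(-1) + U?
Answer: 1825/32 ≈ 57.031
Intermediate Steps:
j = -2 (j = -3*(-1) - 5 = 3 - 5 = -2)
s(l) = -l/64 (s(l) = l*(-1/64) = -l/64)
s(j) - F(69) = -1/64*(-2) - 1*(-57) = 1/32 + 57 = 1825/32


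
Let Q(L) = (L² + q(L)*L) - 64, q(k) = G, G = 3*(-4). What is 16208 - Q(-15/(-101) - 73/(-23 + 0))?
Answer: 87964644932/5396329 ≈ 16301.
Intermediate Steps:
G = -12
q(k) = -12
Q(L) = -64 + L² - 12*L (Q(L) = (L² - 12*L) - 64 = -64 + L² - 12*L)
16208 - Q(-15/(-101) - 73/(-23 + 0)) = 16208 - (-64 + (-15/(-101) - 73/(-23 + 0))² - 12*(-15/(-101) - 73/(-23 + 0))) = 16208 - (-64 + (-15*(-1/101) - 73/(-23))² - 12*(-15*(-1/101) - 73/(-23))) = 16208 - (-64 + (15/101 - 73*(-1/23))² - 12*(15/101 - 73*(-1/23))) = 16208 - (-64 + (15/101 + 73/23)² - 12*(15/101 + 73/23)) = 16208 - (-64 + (7718/2323)² - 12*7718/2323) = 16208 - (-64 + 59567524/5396329 - 92616/2323) = 16208 - 1*(-500944500/5396329) = 16208 + 500944500/5396329 = 87964644932/5396329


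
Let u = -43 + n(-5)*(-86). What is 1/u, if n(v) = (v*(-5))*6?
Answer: -1/12943 ≈ -7.7262e-5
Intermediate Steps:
n(v) = -30*v (n(v) = -5*v*6 = -30*v)
u = -12943 (u = -43 - 30*(-5)*(-86) = -43 + 150*(-86) = -43 - 12900 = -12943)
1/u = 1/(-12943) = -1/12943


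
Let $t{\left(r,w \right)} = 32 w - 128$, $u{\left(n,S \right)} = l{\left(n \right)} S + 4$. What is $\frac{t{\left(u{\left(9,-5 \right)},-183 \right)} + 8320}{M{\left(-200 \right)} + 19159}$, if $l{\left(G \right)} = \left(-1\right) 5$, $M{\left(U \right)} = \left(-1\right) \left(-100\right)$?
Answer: $\frac{2336}{19259} \approx 0.12129$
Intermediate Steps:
$M{\left(U \right)} = 100$
$l{\left(G \right)} = -5$
$u{\left(n,S \right)} = 4 - 5 S$ ($u{\left(n,S \right)} = - 5 S + 4 = 4 - 5 S$)
$t{\left(r,w \right)} = -128 + 32 w$
$\frac{t{\left(u{\left(9,-5 \right)},-183 \right)} + 8320}{M{\left(-200 \right)} + 19159} = \frac{\left(-128 + 32 \left(-183\right)\right) + 8320}{100 + 19159} = \frac{\left(-128 - 5856\right) + 8320}{19259} = \left(-5984 + 8320\right) \frac{1}{19259} = 2336 \cdot \frac{1}{19259} = \frac{2336}{19259}$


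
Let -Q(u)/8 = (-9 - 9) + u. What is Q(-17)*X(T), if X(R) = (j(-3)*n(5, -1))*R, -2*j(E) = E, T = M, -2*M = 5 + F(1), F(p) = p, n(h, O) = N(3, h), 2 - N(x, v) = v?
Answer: 3780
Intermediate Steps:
N(x, v) = 2 - v
n(h, O) = 2 - h
M = -3 (M = -(5 + 1)/2 = -1/2*6 = -3)
T = -3
j(E) = -E/2
X(R) = -9*R/2 (X(R) = ((-1/2*(-3))*(2 - 1*5))*R = (3*(2 - 5)/2)*R = ((3/2)*(-3))*R = -9*R/2)
Q(u) = 144 - 8*u (Q(u) = -8*((-9 - 9) + u) = -8*(-18 + u) = 144 - 8*u)
Q(-17)*X(T) = (144 - 8*(-17))*(-9/2*(-3)) = (144 + 136)*(27/2) = 280*(27/2) = 3780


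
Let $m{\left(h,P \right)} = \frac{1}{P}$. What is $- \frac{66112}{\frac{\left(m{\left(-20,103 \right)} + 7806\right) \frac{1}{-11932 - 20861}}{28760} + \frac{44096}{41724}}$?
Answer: $- \frac{22330180913231208960}{356961850290257} \approx -62556.0$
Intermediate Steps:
$- \frac{66112}{\frac{\left(m{\left(-20,103 \right)} + 7806\right) \frac{1}{-11932 - 20861}}{28760} + \frac{44096}{41724}} = - \frac{66112}{\frac{\left(\frac{1}{103} + 7806\right) \frac{1}{-11932 - 20861}}{28760} + \frac{44096}{41724}} = - \frac{66112}{\frac{\frac{1}{103} + 7806}{-32793} \cdot \frac{1}{28760} + 44096 \cdot \frac{1}{41724}} = - \frac{66112}{\frac{804019}{103} \left(- \frac{1}{32793}\right) \frac{1}{28760} + \frac{11024}{10431}} = - \frac{66112}{\left(- \frac{804019}{3377679}\right) \frac{1}{28760} + \frac{11024}{10431}} = - \frac{66112}{- \frac{804019}{97142048040} + \frac{11024}{10431}} = - \frac{66112}{\frac{356961850290257}{337762901035080}} = \left(-66112\right) \frac{337762901035080}{356961850290257} = - \frac{22330180913231208960}{356961850290257}$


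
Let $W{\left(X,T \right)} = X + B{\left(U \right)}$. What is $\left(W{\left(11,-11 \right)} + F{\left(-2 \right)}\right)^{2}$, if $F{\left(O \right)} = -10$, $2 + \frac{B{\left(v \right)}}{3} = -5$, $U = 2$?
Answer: $400$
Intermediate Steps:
$B{\left(v \right)} = -21$ ($B{\left(v \right)} = -6 + 3 \left(-5\right) = -6 - 15 = -21$)
$W{\left(X,T \right)} = -21 + X$ ($W{\left(X,T \right)} = X - 21 = -21 + X$)
$\left(W{\left(11,-11 \right)} + F{\left(-2 \right)}\right)^{2} = \left(\left(-21 + 11\right) - 10\right)^{2} = \left(-10 - 10\right)^{2} = \left(-20\right)^{2} = 400$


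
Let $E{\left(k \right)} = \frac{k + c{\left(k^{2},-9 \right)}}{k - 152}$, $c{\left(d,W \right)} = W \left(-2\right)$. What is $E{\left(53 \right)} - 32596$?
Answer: $- \frac{3227075}{99} \approx -32597.0$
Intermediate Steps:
$c{\left(d,W \right)} = - 2 W$
$E{\left(k \right)} = \frac{18 + k}{-152 + k}$ ($E{\left(k \right)} = \frac{k - -18}{k - 152} = \frac{k + 18}{k - 152} = \frac{18 + k}{-152 + k}$)
$E{\left(53 \right)} - 32596 = \frac{18 + 53}{-152 + 53} - 32596 = \frac{1}{-99} \cdot 71 - 32596 = \left(- \frac{1}{99}\right) 71 - 32596 = - \frac{71}{99} - 32596 = - \frac{3227075}{99}$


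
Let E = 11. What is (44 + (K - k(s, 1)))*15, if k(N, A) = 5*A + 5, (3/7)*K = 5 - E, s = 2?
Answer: 300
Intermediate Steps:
K = -14 (K = 7*(5 - 1*11)/3 = 7*(5 - 11)/3 = (7/3)*(-6) = -14)
k(N, A) = 5 + 5*A
(44 + (K - k(s, 1)))*15 = (44 + (-14 - (5 + 5*1)))*15 = (44 + (-14 - (5 + 5)))*15 = (44 + (-14 - 1*10))*15 = (44 + (-14 - 10))*15 = (44 - 24)*15 = 20*15 = 300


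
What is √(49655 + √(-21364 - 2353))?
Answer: √(49655 + I*√23717) ≈ 222.83 + 0.3456*I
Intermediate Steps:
√(49655 + √(-21364 - 2353)) = √(49655 + √(-23717)) = √(49655 + I*√23717)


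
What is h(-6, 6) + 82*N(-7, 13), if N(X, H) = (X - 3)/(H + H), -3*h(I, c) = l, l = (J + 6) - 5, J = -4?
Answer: -397/13 ≈ -30.538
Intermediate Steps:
l = -3 (l = (-4 + 6) - 5 = 2 - 5 = -3)
h(I, c) = 1 (h(I, c) = -⅓*(-3) = 1)
N(X, H) = (-3 + X)/(2*H) (N(X, H) = (-3 + X)/((2*H)) = (-3 + X)*(1/(2*H)) = (-3 + X)/(2*H))
h(-6, 6) + 82*N(-7, 13) = 1 + 82*((½)*(-3 - 7)/13) = 1 + 82*((½)*(1/13)*(-10)) = 1 + 82*(-5/13) = 1 - 410/13 = -397/13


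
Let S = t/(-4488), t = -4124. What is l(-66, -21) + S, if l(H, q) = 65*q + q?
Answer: -1554061/1122 ≈ -1385.1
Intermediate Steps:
l(H, q) = 66*q
S = 1031/1122 (S = -4124/(-4488) = -4124*(-1/4488) = 1031/1122 ≈ 0.91889)
l(-66, -21) + S = 66*(-21) + 1031/1122 = -1386 + 1031/1122 = -1554061/1122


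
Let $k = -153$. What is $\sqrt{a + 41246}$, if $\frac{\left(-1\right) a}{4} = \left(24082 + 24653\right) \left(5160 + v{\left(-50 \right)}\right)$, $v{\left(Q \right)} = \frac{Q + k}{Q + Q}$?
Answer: $\frac{i \sqrt{25156122055}}{5} \approx 31721.0 i$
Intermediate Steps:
$v{\left(Q \right)} = \frac{-153 + Q}{2 Q}$ ($v{\left(Q \right)} = \frac{Q - 153}{Q + Q} = \frac{-153 + Q}{2 Q}$)
$a = - \frac{5031430641}{5}$ ($a = - 4 \left(24082 + 24653\right) \left(5160 + \frac{-153 - 50}{2 \left(-50\right)}\right) = - 4 \cdot 48735 \left(5160 + \frac{1}{2} \left(- \frac{1}{50}\right) \left(-203\right)\right) = - 4 \cdot 48735 \left(5160 + \frac{203}{100}\right) = - 4 \cdot 48735 \cdot \frac{516203}{100} = \left(-4\right) \frac{5031430641}{20} = - \frac{5031430641}{5} \approx -1.0063 \cdot 10^{9}$)
$\sqrt{a + 41246} = \sqrt{- \frac{5031430641}{5} + 41246} = \sqrt{- \frac{5031224411}{5}} = \frac{i \sqrt{25156122055}}{5}$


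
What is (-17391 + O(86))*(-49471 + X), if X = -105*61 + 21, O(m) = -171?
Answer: 980925510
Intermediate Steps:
X = -6384 (X = -6405 + 21 = -6384)
(-17391 + O(86))*(-49471 + X) = (-17391 - 171)*(-49471 - 6384) = -17562*(-55855) = 980925510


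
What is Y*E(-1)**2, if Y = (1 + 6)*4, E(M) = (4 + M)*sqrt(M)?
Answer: -252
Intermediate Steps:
E(M) = sqrt(M)*(4 + M)
Y = 28 (Y = 7*4 = 28)
Y*E(-1)**2 = 28*(sqrt(-1)*(4 - 1))**2 = 28*(I*3)**2 = 28*(3*I)**2 = 28*(-9) = -252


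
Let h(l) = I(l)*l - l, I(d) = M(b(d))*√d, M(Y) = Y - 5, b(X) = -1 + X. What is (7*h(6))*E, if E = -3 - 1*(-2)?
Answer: 42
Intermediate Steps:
M(Y) = -5 + Y
I(d) = √d*(-6 + d) (I(d) = (-5 + (-1 + d))*√d = (-6 + d)*√d = √d*(-6 + d))
E = -1 (E = -3 + 2 = -1)
h(l) = -l + l^(3/2)*(-6 + l) (h(l) = (√l*(-6 + l))*l - l = l^(3/2)*(-6 + l) - l = -l + l^(3/2)*(-6 + l))
(7*h(6))*E = (7*(6*(-1 + √6*(-6 + 6))))*(-1) = (7*(6*(-1 + √6*0)))*(-1) = (7*(6*(-1 + 0)))*(-1) = (7*(6*(-1)))*(-1) = (7*(-6))*(-1) = -42*(-1) = 42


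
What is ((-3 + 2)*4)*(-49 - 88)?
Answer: 548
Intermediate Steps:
((-3 + 2)*4)*(-49 - 88) = -1*4*(-137) = -4*(-137) = 548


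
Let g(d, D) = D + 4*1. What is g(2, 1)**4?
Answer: 625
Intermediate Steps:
g(d, D) = 4 + D (g(d, D) = D + 4 = 4 + D)
g(2, 1)**4 = (4 + 1)**4 = 5**4 = 625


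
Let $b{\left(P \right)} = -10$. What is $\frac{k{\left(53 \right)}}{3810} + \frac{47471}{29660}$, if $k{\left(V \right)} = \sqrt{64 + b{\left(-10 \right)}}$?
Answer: $\frac{47471}{29660} + \frac{\sqrt{6}}{1270} \approx 1.6024$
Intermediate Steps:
$k{\left(V \right)} = 3 \sqrt{6}$ ($k{\left(V \right)} = \sqrt{64 - 10} = \sqrt{54} = 3 \sqrt{6}$)
$\frac{k{\left(53 \right)}}{3810} + \frac{47471}{29660} = \frac{3 \sqrt{6}}{3810} + \frac{47471}{29660} = 3 \sqrt{6} \cdot \frac{1}{3810} + 47471 \cdot \frac{1}{29660} = \frac{\sqrt{6}}{1270} + \frac{47471}{29660} = \frac{47471}{29660} + \frac{\sqrt{6}}{1270}$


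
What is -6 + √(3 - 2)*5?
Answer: -1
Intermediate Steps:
-6 + √(3 - 2)*5 = -6 + √1*5 = -6 + 1*5 = -6 + 5 = -1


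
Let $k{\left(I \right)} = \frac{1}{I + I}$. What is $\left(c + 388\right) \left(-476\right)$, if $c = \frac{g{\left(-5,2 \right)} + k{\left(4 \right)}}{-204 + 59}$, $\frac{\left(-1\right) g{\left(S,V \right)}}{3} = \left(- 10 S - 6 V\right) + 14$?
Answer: $- \frac{1851997}{10} \approx -1.852 \cdot 10^{5}$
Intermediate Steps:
$g{\left(S,V \right)} = -42 + 18 V + 30 S$ ($g{\left(S,V \right)} = - 3 \left(\left(- 10 S - 6 V\right) + 14\right) = - 3 \left(14 - 10 S - 6 V\right) = -42 + 18 V + 30 S$)
$k{\left(I \right)} = \frac{1}{2 I}$
$c = \frac{43}{40}$ ($c = \frac{\left(-42 + 18 \cdot 2 + 30 \left(-5\right)\right) + \frac{1}{2 \cdot 4}}{-204 + 59} = \frac{\left(-42 + 36 - 150\right) + \frac{1}{2} \cdot \frac{1}{4}}{-145} = \left(-156 + \frac{1}{8}\right) \left(- \frac{1}{145}\right) = \left(- \frac{1247}{8}\right) \left(- \frac{1}{145}\right) = \frac{43}{40} \approx 1.075$)
$\left(c + 388\right) \left(-476\right) = \left(\frac{43}{40} + 388\right) \left(-476\right) = \frac{15563}{40} \left(-476\right) = - \frac{1851997}{10}$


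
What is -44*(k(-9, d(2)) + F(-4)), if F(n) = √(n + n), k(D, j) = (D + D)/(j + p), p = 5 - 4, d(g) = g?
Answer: 264 - 88*I*√2 ≈ 264.0 - 124.45*I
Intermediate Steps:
p = 1
k(D, j) = 2*D/(1 + j) (k(D, j) = (D + D)/(j + 1) = (2*D)/(1 + j) = 2*D/(1 + j))
F(n) = √2*√n (F(n) = √(2*n) = √2*√n)
-44*(k(-9, d(2)) + F(-4)) = -44*(2*(-9)/(1 + 2) + √2*√(-4)) = -44*(2*(-9)/3 + √2*(2*I)) = -44*(2*(-9)*(⅓) + 2*I*√2) = -44*(-6 + 2*I*√2) = 264 - 88*I*√2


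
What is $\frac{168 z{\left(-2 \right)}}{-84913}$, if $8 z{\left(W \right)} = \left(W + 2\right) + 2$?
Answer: $- \frac{42}{84913} \approx -0.00049462$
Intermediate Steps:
$z{\left(W \right)} = \frac{1}{2} + \frac{W}{8}$ ($z{\left(W \right)} = \frac{\left(W + 2\right) + 2}{8} = \frac{\left(2 + W\right) + 2}{8} = \frac{4 + W}{8} = \frac{1}{2} + \frac{W}{8}$)
$\frac{168 z{\left(-2 \right)}}{-84913} = \frac{168 \left(\frac{1}{2} + \frac{1}{8} \left(-2\right)\right)}{-84913} = 168 \left(\frac{1}{2} - \frac{1}{4}\right) \left(- \frac{1}{84913}\right) = 168 \cdot \frac{1}{4} \left(- \frac{1}{84913}\right) = 42 \left(- \frac{1}{84913}\right) = - \frac{42}{84913}$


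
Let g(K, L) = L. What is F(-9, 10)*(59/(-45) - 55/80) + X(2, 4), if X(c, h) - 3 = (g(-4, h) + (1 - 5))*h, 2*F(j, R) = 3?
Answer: 1/480 ≈ 0.0020833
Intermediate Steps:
F(j, R) = 3/2 (F(j, R) = (1/2)*3 = 3/2)
X(c, h) = 3 + h*(-4 + h) (X(c, h) = 3 + (h + (1 - 5))*h = 3 + (h - 4)*h = 3 + (-4 + h)*h = 3 + h*(-4 + h))
F(-9, 10)*(59/(-45) - 55/80) + X(2, 4) = 3*(59/(-45) - 55/80)/2 + (3 + 4**2 - 4*4) = 3*(59*(-1/45) - 55*1/80)/2 + (3 + 16 - 16) = 3*(-59/45 - 11/16)/2 + 3 = (3/2)*(-1439/720) + 3 = -1439/480 + 3 = 1/480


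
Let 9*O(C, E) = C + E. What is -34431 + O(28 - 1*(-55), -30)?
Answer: -309826/9 ≈ -34425.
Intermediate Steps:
O(C, E) = C/9 + E/9 (O(C, E) = (C + E)/9 = C/9 + E/9)
-34431 + O(28 - 1*(-55), -30) = -34431 + ((28 - 1*(-55))/9 + (⅑)*(-30)) = -34431 + ((28 + 55)/9 - 10/3) = -34431 + ((⅑)*83 - 10/3) = -34431 + (83/9 - 10/3) = -34431 + 53/9 = -309826/9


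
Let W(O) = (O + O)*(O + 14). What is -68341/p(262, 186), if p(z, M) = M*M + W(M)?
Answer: -68341/108996 ≈ -0.62700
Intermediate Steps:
W(O) = 2*O*(14 + O) (W(O) = (2*O)*(14 + O) = 2*O*(14 + O))
p(z, M) = M² + 2*M*(14 + M) (p(z, M) = M*M + 2*M*(14 + M) = M² + 2*M*(14 + M))
-68341/p(262, 186) = -68341*1/(186*(28 + 3*186)) = -68341*1/(186*(28 + 558)) = -68341/(186*586) = -68341/108996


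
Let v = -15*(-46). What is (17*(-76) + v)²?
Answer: 362404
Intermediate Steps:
v = 690
(17*(-76) + v)² = (17*(-76) + 690)² = (-1292 + 690)² = (-602)² = 362404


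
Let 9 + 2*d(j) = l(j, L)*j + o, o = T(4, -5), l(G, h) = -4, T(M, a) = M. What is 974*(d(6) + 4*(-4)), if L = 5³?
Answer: -29707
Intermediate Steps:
L = 125
o = 4
d(j) = -5/2 - 2*j (d(j) = -9/2 + (-4*j + 4)/2 = -9/2 + (4 - 4*j)/2 = -9/2 + (2 - 2*j) = -5/2 - 2*j)
974*(d(6) + 4*(-4)) = 974*((-5/2 - 2*6) + 4*(-4)) = 974*((-5/2 - 12) - 16) = 974*(-29/2 - 16) = 974*(-61/2) = -29707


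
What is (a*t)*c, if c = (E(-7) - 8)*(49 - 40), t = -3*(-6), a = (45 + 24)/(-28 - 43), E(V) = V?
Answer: 167670/71 ≈ 2361.6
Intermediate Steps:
a = -69/71 (a = 69/(-71) = 69*(-1/71) = -69/71 ≈ -0.97183)
t = 18
c = -135 (c = (-7 - 8)*(49 - 40) = -15*9 = -135)
(a*t)*c = -69/71*18*(-135) = -1242/71*(-135) = 167670/71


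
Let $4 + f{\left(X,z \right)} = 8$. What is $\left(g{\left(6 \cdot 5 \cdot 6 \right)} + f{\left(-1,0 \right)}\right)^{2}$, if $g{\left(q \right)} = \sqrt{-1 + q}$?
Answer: $\left(4 + \sqrt{179}\right)^{2} \approx 302.03$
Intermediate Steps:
$f{\left(X,z \right)} = 4$ ($f{\left(X,z \right)} = -4 + 8 = 4$)
$\left(g{\left(6 \cdot 5 \cdot 6 \right)} + f{\left(-1,0 \right)}\right)^{2} = \left(\sqrt{-1 + 6 \cdot 5 \cdot 6} + 4\right)^{2} = \left(\sqrt{-1 + 30 \cdot 6} + 4\right)^{2} = \left(\sqrt{-1 + 180} + 4\right)^{2} = \left(\sqrt{179} + 4\right)^{2} = \left(4 + \sqrt{179}\right)^{2}$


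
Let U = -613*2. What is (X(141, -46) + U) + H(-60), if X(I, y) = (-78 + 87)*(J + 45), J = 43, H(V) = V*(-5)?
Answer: -134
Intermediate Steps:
H(V) = -5*V
X(I, y) = 792 (X(I, y) = (-78 + 87)*(43 + 45) = 9*88 = 792)
U = -1226
(X(141, -46) + U) + H(-60) = (792 - 1226) - 5*(-60) = -434 + 300 = -134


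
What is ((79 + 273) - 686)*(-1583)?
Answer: 528722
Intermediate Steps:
((79 + 273) - 686)*(-1583) = (352 - 686)*(-1583) = -334*(-1583) = 528722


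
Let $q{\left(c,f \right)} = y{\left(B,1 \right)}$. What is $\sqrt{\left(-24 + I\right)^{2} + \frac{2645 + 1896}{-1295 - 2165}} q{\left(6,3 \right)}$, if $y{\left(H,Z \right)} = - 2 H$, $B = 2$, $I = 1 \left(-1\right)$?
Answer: $- \frac{2 \sqrt{1866634535}}{865} \approx -99.895$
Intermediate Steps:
$I = -1$
$q{\left(c,f \right)} = -4$ ($q{\left(c,f \right)} = \left(-2\right) 2 = -4$)
$\sqrt{\left(-24 + I\right)^{2} + \frac{2645 + 1896}{-1295 - 2165}} q{\left(6,3 \right)} = \sqrt{\left(-24 - 1\right)^{2} + \frac{2645 + 1896}{-1295 - 2165}} \left(-4\right) = \sqrt{\left(-25\right)^{2} + \frac{4541}{-3460}} \left(-4\right) = \sqrt{625 + 4541 \left(- \frac{1}{3460}\right)} \left(-4\right) = \sqrt{625 - \frac{4541}{3460}} \left(-4\right) = \sqrt{\frac{2157959}{3460}} \left(-4\right) = \frac{\sqrt{1866634535}}{1730} \left(-4\right) = - \frac{2 \sqrt{1866634535}}{865}$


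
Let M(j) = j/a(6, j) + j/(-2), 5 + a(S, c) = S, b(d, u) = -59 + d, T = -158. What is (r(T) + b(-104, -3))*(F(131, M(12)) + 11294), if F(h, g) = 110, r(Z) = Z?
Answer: -3660684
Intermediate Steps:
a(S, c) = -5 + S
M(j) = j/2 (M(j) = j/(-5 + 6) + j/(-2) = j/1 + j*(-½) = j*1 - j/2 = j - j/2 = j/2)
(r(T) + b(-104, -3))*(F(131, M(12)) + 11294) = (-158 + (-59 - 104))*(110 + 11294) = (-158 - 163)*11404 = -321*11404 = -3660684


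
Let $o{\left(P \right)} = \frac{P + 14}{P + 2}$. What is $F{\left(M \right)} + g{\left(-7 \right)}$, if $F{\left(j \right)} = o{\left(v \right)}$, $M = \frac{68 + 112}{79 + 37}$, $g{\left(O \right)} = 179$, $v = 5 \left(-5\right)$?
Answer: $\frac{4128}{23} \approx 179.48$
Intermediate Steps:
$v = -25$
$M = \frac{45}{29}$ ($M = \frac{180}{116} = 180 \cdot \frac{1}{116} = \frac{45}{29} \approx 1.5517$)
$o{\left(P \right)} = \frac{14 + P}{2 + P}$
$F{\left(j \right)} = \frac{11}{23}$ ($F{\left(j \right)} = \frac{14 - 25}{2 - 25} = \frac{1}{-23} \left(-11\right) = \left(- \frac{1}{23}\right) \left(-11\right) = \frac{11}{23}$)
$F{\left(M \right)} + g{\left(-7 \right)} = \frac{11}{23} + 179 = \frac{4128}{23}$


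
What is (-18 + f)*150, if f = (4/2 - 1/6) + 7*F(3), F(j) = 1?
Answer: -1375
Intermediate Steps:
f = 53/6 (f = (4/2 - 1/6) + 7*1 = (4*(1/2) - 1*1/6) + 7 = (2 - 1/6) + 7 = 11/6 + 7 = 53/6 ≈ 8.8333)
(-18 + f)*150 = (-18 + 53/6)*150 = -55/6*150 = -1375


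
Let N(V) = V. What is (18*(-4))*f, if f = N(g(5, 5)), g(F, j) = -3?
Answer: 216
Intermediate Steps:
f = -3
(18*(-4))*f = (18*(-4))*(-3) = -72*(-3) = 216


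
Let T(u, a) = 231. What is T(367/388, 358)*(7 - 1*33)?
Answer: -6006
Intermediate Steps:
T(367/388, 358)*(7 - 1*33) = 231*(7 - 1*33) = 231*(7 - 33) = 231*(-26) = -6006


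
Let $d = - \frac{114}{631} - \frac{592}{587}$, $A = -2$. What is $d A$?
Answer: $\frac{880940}{370397} \approx 2.3784$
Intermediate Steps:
$d = - \frac{440470}{370397}$ ($d = \left(-114\right) \frac{1}{631} - \frac{592}{587} = - \frac{114}{631} - \frac{592}{587} = - \frac{440470}{370397} \approx -1.1892$)
$d A = \left(- \frac{440470}{370397}\right) \left(-2\right) = \frac{880940}{370397}$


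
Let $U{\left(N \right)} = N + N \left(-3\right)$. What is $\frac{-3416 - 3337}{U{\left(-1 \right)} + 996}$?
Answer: $- \frac{6753}{998} \approx -6.7665$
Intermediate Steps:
$U{\left(N \right)} = - 2 N$ ($U{\left(N \right)} = N - 3 N = - 2 N$)
$\frac{-3416 - 3337}{U{\left(-1 \right)} + 996} = \frac{-3416 - 3337}{\left(-2\right) \left(-1\right) + 996} = - \frac{6753}{2 + 996} = - \frac{6753}{998}$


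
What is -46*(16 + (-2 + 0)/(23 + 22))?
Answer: -33028/45 ≈ -733.96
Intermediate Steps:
-46*(16 + (-2 + 0)/(23 + 22)) = -46*(16 - 2/45) = -46*718/45 = -33028/45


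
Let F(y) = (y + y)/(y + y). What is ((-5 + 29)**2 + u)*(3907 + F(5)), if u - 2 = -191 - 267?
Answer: 468960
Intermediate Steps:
F(y) = 1 (F(y) = (2*y)/((2*y)) = (2*y)*(1/(2*y)) = 1)
u = -456 (u = 2 + (-191 - 267) = 2 - 458 = -456)
((-5 + 29)**2 + u)*(3907 + F(5)) = ((-5 + 29)**2 - 456)*(3907 + 1) = (24**2 - 456)*3908 = (576 - 456)*3908 = 120*3908 = 468960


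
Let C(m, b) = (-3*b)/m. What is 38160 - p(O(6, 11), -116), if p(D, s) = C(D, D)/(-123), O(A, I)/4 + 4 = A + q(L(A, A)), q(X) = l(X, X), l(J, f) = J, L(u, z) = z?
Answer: 1564559/41 ≈ 38160.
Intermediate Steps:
q(X) = X
C(m, b) = -3*b/m
O(A, I) = -16 + 8*A (O(A, I) = -16 + 4*(A + A) = -16 + 4*(2*A) = -16 + 8*A)
p(D, s) = 1/41 (p(D, s) = -3*D/D/(-123) = -3*(-1/123) = 1/41)
38160 - p(O(6, 11), -116) = 38160 - 1*1/41 = 38160 - 1/41 = 1564559/41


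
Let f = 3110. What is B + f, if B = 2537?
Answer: 5647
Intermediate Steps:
B + f = 2537 + 3110 = 5647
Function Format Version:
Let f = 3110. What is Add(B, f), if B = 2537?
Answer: 5647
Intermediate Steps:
Add(B, f) = Add(2537, 3110) = 5647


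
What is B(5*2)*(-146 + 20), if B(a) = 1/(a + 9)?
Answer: -126/19 ≈ -6.6316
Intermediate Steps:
B(a) = 1/(9 + a)
B(5*2)*(-146 + 20) = (-146 + 20)/(9 + 5*2) = -126/(9 + 10) = -126/19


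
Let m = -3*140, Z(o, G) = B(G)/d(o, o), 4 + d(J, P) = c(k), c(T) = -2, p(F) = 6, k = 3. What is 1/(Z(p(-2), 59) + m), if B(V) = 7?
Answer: -6/2527 ≈ -0.0023744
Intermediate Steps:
d(J, P) = -6 (d(J, P) = -4 - 2 = -6)
Z(o, G) = -7/6 (Z(o, G) = 7/(-6) = 7*(-⅙) = -7/6)
m = -420
1/(Z(p(-2), 59) + m) = 1/(-7/6 - 420) = 1/(-2527/6) = -6/2527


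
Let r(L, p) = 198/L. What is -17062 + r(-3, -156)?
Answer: -17128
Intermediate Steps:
-17062 + r(-3, -156) = -17062 + 198/(-3) = -17062 + 198*(-1/3) = -17062 - 66 = -17128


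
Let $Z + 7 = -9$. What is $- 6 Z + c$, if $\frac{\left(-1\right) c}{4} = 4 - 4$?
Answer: $96$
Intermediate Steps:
$Z = -16$ ($Z = -7 - 9 = -16$)
$c = 0$ ($c = - 4 \left(4 - 4\right) = \left(-4\right) 0 = 0$)
$- 6 Z + c = \left(-6\right) \left(-16\right) + 0 = 96 + 0 = 96$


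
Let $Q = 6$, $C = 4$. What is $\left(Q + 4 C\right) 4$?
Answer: $88$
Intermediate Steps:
$\left(Q + 4 C\right) 4 = \left(6 + 4 \cdot 4\right) 4 = \left(6 + 16\right) 4 = 22 \cdot 4 = 88$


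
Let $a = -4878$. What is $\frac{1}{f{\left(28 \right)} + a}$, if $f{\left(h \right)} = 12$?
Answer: $- \frac{1}{4866} \approx -0.00020551$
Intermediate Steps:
$\frac{1}{f{\left(28 \right)} + a} = \frac{1}{12 - 4878} = \frac{1}{-4866} = - \frac{1}{4866}$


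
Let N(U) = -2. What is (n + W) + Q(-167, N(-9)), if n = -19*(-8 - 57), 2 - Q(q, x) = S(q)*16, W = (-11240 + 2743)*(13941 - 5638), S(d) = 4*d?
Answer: -70538666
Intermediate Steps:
W = -70550591 (W = -8497*8303 = -70550591)
Q(q, x) = 2 - 64*q (Q(q, x) = 2 - 4*q*16 = 2 - 64*q)
n = 1235 (n = -19*(-65) = 1235)
(n + W) + Q(-167, N(-9)) = (1235 - 70550591) + (2 - 64*(-167)) = -70549356 + (2 + 10688) = -70549356 + 10690 = -70538666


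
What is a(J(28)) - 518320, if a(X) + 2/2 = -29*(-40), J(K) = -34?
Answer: -517161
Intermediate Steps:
a(X) = 1159 (a(X) = -1 - 29*(-40) = -1 + 1160 = 1159)
a(J(28)) - 518320 = 1159 - 518320 = -517161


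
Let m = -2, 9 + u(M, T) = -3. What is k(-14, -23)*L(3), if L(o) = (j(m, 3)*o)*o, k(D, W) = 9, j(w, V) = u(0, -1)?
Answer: -972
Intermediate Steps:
u(M, T) = -12 (u(M, T) = -9 - 3 = -12)
j(w, V) = -12
L(o) = -12*o**2 (L(o) = (-12*o)*o = -12*o**2)
k(-14, -23)*L(3) = 9*(-12*3**2) = 9*(-12*9) = 9*(-108) = -972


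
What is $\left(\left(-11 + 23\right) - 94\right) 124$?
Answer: $-10168$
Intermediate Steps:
$\left(\left(-11 + 23\right) - 94\right) 124 = \left(12 - 94\right) 124 = \left(-82\right) 124 = -10168$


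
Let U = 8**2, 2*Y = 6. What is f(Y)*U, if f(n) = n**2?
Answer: 576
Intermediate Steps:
Y = 3 (Y = (1/2)*6 = 3)
U = 64
f(Y)*U = 3**2*64 = 9*64 = 576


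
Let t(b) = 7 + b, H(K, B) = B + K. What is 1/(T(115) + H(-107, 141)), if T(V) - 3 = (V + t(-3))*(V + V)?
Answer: 1/27407 ≈ 3.6487e-5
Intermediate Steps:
T(V) = 3 + 2*V*(4 + V) (T(V) = 3 + (V + (7 - 3))*(V + V) = 3 + (V + 4)*(2*V) = 3 + (4 + V)*(2*V) = 3 + 2*V*(4 + V))
1/(T(115) + H(-107, 141)) = 1/((3 + 2*115**2 + 8*115) + (141 - 107)) = 1/((3 + 2*13225 + 920) + 34) = 1/((3 + 26450 + 920) + 34) = 1/(27373 + 34) = 1/27407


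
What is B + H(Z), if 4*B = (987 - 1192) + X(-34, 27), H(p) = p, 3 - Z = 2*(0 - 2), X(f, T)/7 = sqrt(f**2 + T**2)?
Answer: -177/4 + 7*sqrt(1885)/4 ≈ 31.729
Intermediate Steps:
X(f, T) = 7*sqrt(T**2 + f**2) (X(f, T) = 7*sqrt(f**2 + T**2) = 7*sqrt(T**2 + f**2))
Z = 7 (Z = 3 - 2*(0 - 2) = 3 - 2*(-2) = 3 - 1*(-4) = 3 + 4 = 7)
B = -205/4 + 7*sqrt(1885)/4 (B = ((987 - 1192) + 7*sqrt(27**2 + (-34)**2))/4 = (-205 + 7*sqrt(729 + 1156))/4 = (-205 + 7*sqrt(1885))/4 = -205/4 + 7*sqrt(1885)/4 ≈ 24.729)
B + H(Z) = (-205/4 + 7*sqrt(1885)/4) + 7 = -177/4 + 7*sqrt(1885)/4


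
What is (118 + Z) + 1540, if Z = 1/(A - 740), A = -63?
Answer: 1331373/803 ≈ 1658.0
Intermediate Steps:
Z = -1/803 (Z = 1/(-63 - 740) = 1/(-803) = -1/803 ≈ -0.0012453)
(118 + Z) + 1540 = (118 - 1/803) + 1540 = 94753/803 + 1540 = 1331373/803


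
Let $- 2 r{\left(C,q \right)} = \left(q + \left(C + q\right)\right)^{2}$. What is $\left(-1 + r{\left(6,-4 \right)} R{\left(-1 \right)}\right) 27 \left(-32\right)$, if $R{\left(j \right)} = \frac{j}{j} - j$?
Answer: $4320$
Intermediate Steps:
$r{\left(C,q \right)} = - \frac{\left(C + 2 q\right)^{2}}{2}$ ($r{\left(C,q \right)} = - \frac{\left(q + \left(C + q\right)\right)^{2}}{2} = - \frac{\left(C + 2 q\right)^{2}}{2}$)
$R{\left(j \right)} = 1 - j$
$\left(-1 + r{\left(6,-4 \right)} R{\left(-1 \right)}\right) 27 \left(-32\right) = \left(-1 + - \frac{\left(6 + 2 \left(-4\right)\right)^{2}}{2} \left(1 - -1\right)\right) 27 \left(-32\right) = \left(-1 + - \frac{\left(6 - 8\right)^{2}}{2} \left(1 + 1\right)\right) 27 \left(-32\right) = \left(-1 + - \frac{\left(-2\right)^{2}}{2} \cdot 2\right) 27 \left(-32\right) = \left(-1 + \left(- \frac{1}{2}\right) 4 \cdot 2\right) 27 \left(-32\right) = \left(-1 - 4\right) 27 \left(-32\right) = \left(-5\right) 27 \left(-32\right) = \left(-135\right) \left(-32\right) = 4320$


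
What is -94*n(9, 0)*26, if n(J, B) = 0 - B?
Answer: 0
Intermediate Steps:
n(J, B) = -B
-94*n(9, 0)*26 = -(-94)*0*26 = -94*0*26 = 0*26 = 0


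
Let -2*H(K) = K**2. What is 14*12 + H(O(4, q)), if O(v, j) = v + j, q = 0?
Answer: 160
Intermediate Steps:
O(v, j) = j + v
H(K) = -K**2/2
14*12 + H(O(4, q)) = 14*12 - (0 + 4)**2/2 = 168 - 1/2*4**2 = 168 - 1/2*16 = 168 - 8 = 160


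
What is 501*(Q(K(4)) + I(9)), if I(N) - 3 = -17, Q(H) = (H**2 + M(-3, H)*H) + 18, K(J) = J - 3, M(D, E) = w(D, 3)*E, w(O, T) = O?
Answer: 1002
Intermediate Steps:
M(D, E) = D*E
K(J) = -3 + J
Q(H) = 18 - 2*H**2 (Q(H) = (H**2 + (-3*H)*H) + 18 = (H**2 - 3*H**2) + 18 = -2*H**2 + 18 = 18 - 2*H**2)
I(N) = -14 (I(N) = 3 - 17 = -14)
501*(Q(K(4)) + I(9)) = 501*((18 - 2*(-3 + 4)**2) - 14) = 501*((18 - 2*1**2) - 14) = 501*((18 - 2*1) - 14) = 501*((18 - 2) - 14) = 501*(16 - 14) = 501*2 = 1002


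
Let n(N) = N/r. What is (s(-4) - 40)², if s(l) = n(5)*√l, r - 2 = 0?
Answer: 1575 - 400*I ≈ 1575.0 - 400.0*I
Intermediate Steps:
r = 2 (r = 2 + 0 = 2)
n(N) = N/2
s(l) = 5*√l/2 (s(l) = ((½)*5)*√l = 5*√l/2)
(s(-4) - 40)² = (5*√(-4)/2 - 40)² = (5*(2*I)/2 - 40)² = (5*I - 40)² = (-40 + 5*I)²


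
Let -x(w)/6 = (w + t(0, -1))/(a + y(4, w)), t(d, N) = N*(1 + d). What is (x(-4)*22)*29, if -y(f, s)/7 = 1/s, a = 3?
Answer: 76560/19 ≈ 4029.5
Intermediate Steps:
y(f, s) = -7/s
x(w) = -6*(-1 + w)/(3 - 7/w) (x(w) = -6*(w - (1 + 0))/(3 - 7/w) = -6*(w - 1*1)/(3 - 7/w) = -6*(w - 1)/(3 - 7/w) = -6*(-1 + w)/(3 - 7/w))
(x(-4)*22)*29 = ((6*(-4)*(1 - 1*(-4))/(-7 + 3*(-4)))*22)*29 = ((6*(-4)*(1 + 4)/(-7 - 12))*22)*29 = ((6*(-4)*5/(-19))*22)*29 = ((6*(-4)*(-1/19)*5)*22)*29 = ((120/19)*22)*29 = (2640/19)*29 = 76560/19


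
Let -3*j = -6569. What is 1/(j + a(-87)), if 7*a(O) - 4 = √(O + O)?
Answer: 965895/2115541591 - 63*I*√174/2115541591 ≈ 0.00045657 - 3.9282e-7*I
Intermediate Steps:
j = 6569/3 (j = -⅓*(-6569) = 6569/3 ≈ 2189.7)
a(O) = 4/7 + √2*√O/7 (a(O) = 4/7 + √(O + O)/7 = 4/7 + √(2*O)/7 = 4/7 + (√2*√O)/7 = 4/7 + √2*√O/7)
1/(j + a(-87)) = 1/(6569/3 + (4/7 + √2*√(-87)/7)) = 1/(6569/3 + (4/7 + √2*(I*√87)/7)) = 1/(6569/3 + (4/7 + I*√174/7)) = 1/(45995/21 + I*√174/7)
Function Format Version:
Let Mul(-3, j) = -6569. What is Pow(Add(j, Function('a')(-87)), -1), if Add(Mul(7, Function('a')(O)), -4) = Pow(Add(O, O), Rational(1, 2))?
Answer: Add(Rational(965895, 2115541591), Mul(Rational(-63, 2115541591), I, Pow(174, Rational(1, 2)))) ≈ Add(0.00045657, Mul(-3.9282e-7, I))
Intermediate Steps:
j = Rational(6569, 3) (j = Mul(Rational(-1, 3), -6569) = Rational(6569, 3) ≈ 2189.7)
Function('a')(O) = Add(Rational(4, 7), Mul(Rational(1, 7), Pow(2, Rational(1, 2)), Pow(O, Rational(1, 2)))) (Function('a')(O) = Add(Rational(4, 7), Mul(Rational(1, 7), Pow(Add(O, O), Rational(1, 2)))) = Add(Rational(4, 7), Mul(Rational(1, 7), Pow(Mul(2, O), Rational(1, 2)))) = Add(Rational(4, 7), Mul(Rational(1, 7), Mul(Pow(2, Rational(1, 2)), Pow(O, Rational(1, 2))))) = Add(Rational(4, 7), Mul(Rational(1, 7), Pow(2, Rational(1, 2)), Pow(O, Rational(1, 2)))))
Pow(Add(j, Function('a')(-87)), -1) = Pow(Add(Rational(6569, 3), Add(Rational(4, 7), Mul(Rational(1, 7), Pow(2, Rational(1, 2)), Pow(-87, Rational(1, 2))))), -1) = Pow(Add(Rational(6569, 3), Add(Rational(4, 7), Mul(Rational(1, 7), Pow(2, Rational(1, 2)), Mul(I, Pow(87, Rational(1, 2)))))), -1) = Pow(Add(Rational(6569, 3), Add(Rational(4, 7), Mul(Rational(1, 7), I, Pow(174, Rational(1, 2))))), -1) = Pow(Add(Rational(45995, 21), Mul(Rational(1, 7), I, Pow(174, Rational(1, 2)))), -1)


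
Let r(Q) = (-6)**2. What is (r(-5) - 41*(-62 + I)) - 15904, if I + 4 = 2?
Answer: -13244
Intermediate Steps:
I = -2 (I = -4 + 2 = -2)
r(Q) = 36
(r(-5) - 41*(-62 + I)) - 15904 = (36 - 41*(-62 - 2)) - 15904 = (36 - 41*(-64)) - 15904 = (36 - 1*(-2624)) - 15904 = (36 + 2624) - 15904 = 2660 - 15904 = -13244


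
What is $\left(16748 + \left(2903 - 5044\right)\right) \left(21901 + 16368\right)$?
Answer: $558995283$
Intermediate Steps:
$\left(16748 + \left(2903 - 5044\right)\right) \left(21901 + 16368\right) = \left(16748 - 2141\right) 38269 = 14607 \cdot 38269 = 558995283$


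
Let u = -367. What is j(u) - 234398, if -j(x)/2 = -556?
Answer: -233286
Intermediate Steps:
j(x) = 1112 (j(x) = -2*(-556) = 1112)
j(u) - 234398 = 1112 - 234398 = -233286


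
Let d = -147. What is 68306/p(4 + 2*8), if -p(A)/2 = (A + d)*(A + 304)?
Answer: 34153/41148 ≈ 0.83000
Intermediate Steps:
p(A) = -2*(-147 + A)*(304 + A) (p(A) = -2*(A - 147)*(A + 304) = -2*(-147 + A)*(304 + A))
68306/p(4 + 2*8) = 68306/(89376 - 314*(4 + 2*8) - 2*(4 + 2*8)²) = 68306/(89376 - 314*(4 + 16) - 2*(4 + 16)²) = 68306/(89376 - 314*20 - 2*20²) = 68306/(89376 - 6280 - 2*400) = 68306/(89376 - 6280 - 800) = 68306/82296 = 68306*(1/82296) = 34153/41148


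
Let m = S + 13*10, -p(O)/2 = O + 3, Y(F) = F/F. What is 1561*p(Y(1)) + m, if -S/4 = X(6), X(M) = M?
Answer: -12382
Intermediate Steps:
S = -24 (S = -4*6 = -24)
Y(F) = 1
p(O) = -6 - 2*O (p(O) = -2*(O + 3) = -2*(3 + O) = -6 - 2*O)
m = 106 (m = -24 + 13*10 = -24 + 130 = 106)
1561*p(Y(1)) + m = 1561*(-6 - 2*1) + 106 = 1561*(-6 - 2) + 106 = 1561*(-8) + 106 = -12488 + 106 = -12382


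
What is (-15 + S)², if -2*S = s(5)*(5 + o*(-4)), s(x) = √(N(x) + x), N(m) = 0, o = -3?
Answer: 2345/4 + 255*√5 ≈ 1156.4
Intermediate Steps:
s(x) = √x (s(x) = √(0 + x) = √x)
S = -17*√5/2 (S = -√5*(5 - 3*(-4))/2 = -√5*(5 + 12)/2 = -√5*17/2 = -17*√5/2 ≈ -19.007)
(-15 + S)² = (-15 - 17*√5/2)²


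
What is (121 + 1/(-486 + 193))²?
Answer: 1256844304/85849 ≈ 14640.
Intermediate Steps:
(121 + 1/(-486 + 193))² = (121 + 1/(-293))² = (121 - 1/293)² = (35452/293)² = 1256844304/85849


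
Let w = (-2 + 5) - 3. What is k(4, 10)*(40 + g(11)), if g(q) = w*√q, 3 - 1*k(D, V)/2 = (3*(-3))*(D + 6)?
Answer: 7440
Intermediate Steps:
w = 0 (w = 3 - 3 = 0)
k(D, V) = 114 + 18*D (k(D, V) = 6 - 2*3*(-3)*(D + 6) = 6 - (-18)*(6 + D) = 6 - 2*(-54 - 9*D) = 6 + (108 + 18*D) = 114 + 18*D)
g(q) = 0 (g(q) = 0*√q = 0)
k(4, 10)*(40 + g(11)) = (114 + 18*4)*(40 + 0) = (114 + 72)*40 = 186*40 = 7440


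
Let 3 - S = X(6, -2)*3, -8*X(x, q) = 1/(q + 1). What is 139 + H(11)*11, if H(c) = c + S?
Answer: 2311/8 ≈ 288.88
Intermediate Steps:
X(x, q) = -1/(8*(1 + q)) (X(x, q) = -1/(8*(q + 1)) = -1/(8*(1 + q)))
S = 21/8 (S = 3 - (-1/(8 + 8*(-2)))*3 = 3 - (-1/(8 - 16))*3 = 3 - (-1/(-8))*3 = 3 - (-1*(-⅛))*3 = 3 - 3/8 = 21/8 ≈ 2.6250)
H(c) = 21/8 + c (H(c) = c + 21/8 = 21/8 + c)
139 + H(11)*11 = 139 + (21/8 + 11)*11 = 139 + (109/8)*11 = 139 + 1199/8 = 2311/8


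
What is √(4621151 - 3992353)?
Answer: √628798 ≈ 792.97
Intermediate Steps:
√(4621151 - 3992353) = √628798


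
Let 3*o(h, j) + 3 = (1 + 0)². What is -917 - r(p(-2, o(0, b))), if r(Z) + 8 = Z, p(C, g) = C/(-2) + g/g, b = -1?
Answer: -911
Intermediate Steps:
o(h, j) = -⅔ (o(h, j) = -1 + (1 + 0)²/3 = -1 + (⅓)*1² = -1 + (⅓)*1 = -1 + ⅓ = -⅔)
p(C, g) = 1 - C/2 (p(C, g) = C*(-½) + 1 = -C/2 + 1 = 1 - C/2)
r(Z) = -8 + Z
-917 - r(p(-2, o(0, b))) = -917 - (-8 + (1 - ½*(-2))) = -917 - (-8 + (1 + 1)) = -917 - (-8 + 2) = -917 - 1*(-6) = -917 + 6 = -911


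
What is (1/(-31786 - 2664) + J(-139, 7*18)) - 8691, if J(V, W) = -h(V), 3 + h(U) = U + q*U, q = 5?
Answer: -270570301/34450 ≈ -7854.0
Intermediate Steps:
h(U) = -3 + 6*U (h(U) = -3 + (U + 5*U) = -3 + 6*U)
J(V, W) = 3 - 6*V (J(V, W) = -(-3 + 6*V) = 3 - 6*V)
(1/(-31786 - 2664) + J(-139, 7*18)) - 8691 = (1/(-31786 - 2664) + (3 - 6*(-139))) - 8691 = (1/(-34450) + (3 + 834)) - 8691 = (-1/34450 + 837) - 8691 = 28834649/34450 - 8691 = -270570301/34450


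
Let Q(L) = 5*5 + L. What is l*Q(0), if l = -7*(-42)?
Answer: 7350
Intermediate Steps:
l = 294
Q(L) = 25 + L
l*Q(0) = 294*(25 + 0) = 294*25 = 7350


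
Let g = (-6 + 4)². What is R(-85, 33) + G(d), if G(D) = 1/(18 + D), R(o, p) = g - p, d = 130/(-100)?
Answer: -4833/167 ≈ -28.940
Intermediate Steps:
d = -13/10 (d = 130*(-1/100) = -13/10 ≈ -1.3000)
g = 4 (g = (-2)² = 4)
R(o, p) = 4 - p
R(-85, 33) + G(d) = (4 - 1*33) + 1/(18 - 13/10) = (4 - 33) + 1/(167/10) = -29 + 10/167 = -4833/167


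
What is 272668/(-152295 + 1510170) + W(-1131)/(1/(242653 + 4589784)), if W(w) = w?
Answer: -7421447137372457/1357875 ≈ -5.4655e+9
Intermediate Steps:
272668/(-152295 + 1510170) + W(-1131)/(1/(242653 + 4589784)) = 272668/(-152295 + 1510170) - 1131/(1/(242653 + 4589784)) = 272668/1357875 - 1131/(1/4832437) = 272668*(1/1357875) - 1131/1/4832437 = 272668/1357875 - 1131*4832437 = 272668/1357875 - 5465486247 = -7421447137372457/1357875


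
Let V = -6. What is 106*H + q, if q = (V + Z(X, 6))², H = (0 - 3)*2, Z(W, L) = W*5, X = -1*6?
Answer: 660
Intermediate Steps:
X = -6
Z(W, L) = 5*W
H = -6 (H = -3*2 = -6)
q = 1296 (q = (-6 + 5*(-6))² = (-6 - 30)² = (-36)² = 1296)
106*H + q = 106*(-6) + 1296 = -636 + 1296 = 660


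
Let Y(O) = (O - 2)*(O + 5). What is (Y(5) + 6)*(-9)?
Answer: -324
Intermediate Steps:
Y(O) = (-2 + O)*(5 + O)
(Y(5) + 6)*(-9) = ((-10 + 5² + 3*5) + 6)*(-9) = ((-10 + 25 + 15) + 6)*(-9) = (30 + 6)*(-9) = 36*(-9) = -324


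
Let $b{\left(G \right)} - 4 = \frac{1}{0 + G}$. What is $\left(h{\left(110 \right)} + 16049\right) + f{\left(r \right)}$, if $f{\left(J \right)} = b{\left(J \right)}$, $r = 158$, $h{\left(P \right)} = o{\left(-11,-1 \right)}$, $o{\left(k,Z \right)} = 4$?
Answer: $\frac{2537007}{158} \approx 16057.0$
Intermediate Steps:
$h{\left(P \right)} = 4$
$b{\left(G \right)} = 4 + \frac{1}{G}$ ($b{\left(G \right)} = 4 + \frac{1}{0 + G} = 4 + \frac{1}{G}$)
$f{\left(J \right)} = 4 + \frac{1}{J}$
$\left(h{\left(110 \right)} + 16049\right) + f{\left(r \right)} = \left(4 + 16049\right) + \left(4 + \frac{1}{158}\right) = 16053 + \left(4 + \frac{1}{158}\right) = 16053 + \frac{633}{158} = \frac{2537007}{158}$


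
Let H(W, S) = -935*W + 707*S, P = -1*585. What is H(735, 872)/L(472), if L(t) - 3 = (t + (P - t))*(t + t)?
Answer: 10103/78891 ≈ 0.12806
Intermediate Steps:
P = -585
L(t) = 3 - 1170*t (L(t) = 3 + (t + (-585 - t))*(t + t) = 3 - 1170*t)
H(735, 872)/L(472) = (-935*735 + 707*872)/(3 - 1170*472) = (-687225 + 616504)/(3 - 552240) = -70721/(-552237) = -70721*(-1/552237) = 10103/78891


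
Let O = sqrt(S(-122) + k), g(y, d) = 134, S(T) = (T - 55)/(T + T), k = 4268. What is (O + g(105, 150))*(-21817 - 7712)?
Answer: -3956886 - 29529*sqrt(63535709)/122 ≈ -5.8862e+6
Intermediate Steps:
S(T) = (-55 + T)/(2*T) (S(T) = (-55 + T)/((2*T)) = (-55 + T)*(1/(2*T)) = (-55 + T)/(2*T))
O = sqrt(63535709)/122 (O = sqrt((1/2)*(-55 - 122)/(-122) + 4268) = sqrt((1/2)*(-1/122)*(-177) + 4268) = sqrt(177/244 + 4268) = sqrt(1041569/244) = sqrt(63535709)/122 ≈ 65.335)
(O + g(105, 150))*(-21817 - 7712) = (sqrt(63535709)/122 + 134)*(-21817 - 7712) = (134 + sqrt(63535709)/122)*(-29529) = -3956886 - 29529*sqrt(63535709)/122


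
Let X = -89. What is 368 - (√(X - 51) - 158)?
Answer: 526 - 2*I*√35 ≈ 526.0 - 11.832*I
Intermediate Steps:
368 - (√(X - 51) - 158) = 368 - (√(-89 - 51) - 158) = 368 - (√(-140) - 158) = 368 - (2*I*√35 - 158) = 368 - (-158 + 2*I*√35) = 368 + (158 - 2*I*√35) = 526 - 2*I*√35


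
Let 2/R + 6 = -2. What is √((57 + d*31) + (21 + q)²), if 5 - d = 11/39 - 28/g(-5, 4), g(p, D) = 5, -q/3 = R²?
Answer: √7885025265/3120 ≈ 28.461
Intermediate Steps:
R = -¼ (R = 2/(-6 - 2) = 2/(-8) = 2*(-⅛) = -¼ ≈ -0.25000)
q = -3/16 (q = -3*(-¼)² = -3*1/16 = -3/16 ≈ -0.18750)
d = 2012/195 (d = 5 - (11/39 - 28/5) = 5 - 1*(-1037/195) = 5 + 1037/195 = 2012/195 ≈ 10.318)
√((57 + d*31) + (21 + q)²) = √((57 + (2012/195)*31) + (21 - 3/16)²) = √((57 + 62372/195) + (333/16)²) = √(73487/195 + 110889/256) = √(40436027/49920) = √7885025265/3120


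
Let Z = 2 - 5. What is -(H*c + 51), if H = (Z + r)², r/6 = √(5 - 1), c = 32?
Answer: -2643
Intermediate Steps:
r = 12 (r = 6*√(5 - 1) = 6*√4 = 6*2 = 12)
Z = -3
H = 81 (H = (-3 + 12)² = 9² = 81)
-(H*c + 51) = -(81*32 + 51) = -(2592 + 51) = -1*2643 = -2643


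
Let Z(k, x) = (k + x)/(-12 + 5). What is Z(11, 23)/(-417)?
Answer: 34/2919 ≈ 0.011648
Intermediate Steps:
Z(k, x) = -k/7 - x/7 (Z(k, x) = (k + x)/(-7) = (k + x)*(-⅐) = -k/7 - x/7)
Z(11, 23)/(-417) = (-⅐*11 - ⅐*23)/(-417) = (-11/7 - 23/7)*(-1/417) = -34/7*(-1/417) = 34/2919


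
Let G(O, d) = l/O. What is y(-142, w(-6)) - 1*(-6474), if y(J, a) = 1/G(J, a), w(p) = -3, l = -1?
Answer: 6616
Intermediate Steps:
G(O, d) = -1/O
y(J, a) = -J (y(J, a) = 1/(-1/J) = -J)
y(-142, w(-6)) - 1*(-6474) = -1*(-142) - 1*(-6474) = 142 + 6474 = 6616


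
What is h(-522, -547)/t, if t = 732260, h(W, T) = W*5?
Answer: -261/73226 ≈ -0.0035643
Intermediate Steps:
h(W, T) = 5*W
h(-522, -547)/t = (5*(-522))/732260 = -2610*1/732260 = -261/73226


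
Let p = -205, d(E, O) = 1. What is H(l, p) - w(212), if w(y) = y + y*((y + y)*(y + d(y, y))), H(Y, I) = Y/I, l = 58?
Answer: -3925003038/205 ≈ -1.9146e+7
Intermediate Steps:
w(y) = y + 2*y**2*(1 + y) (w(y) = y + y*((y + y)*(y + 1)) = y + y*((2*y)*(1 + y)) = y + y*(2*y*(1 + y)) = y + 2*y**2*(1 + y))
H(l, p) - w(212) = 58/(-205) - 212*(1 + 2*212 + 2*212**2) = 58*(-1/205) - 212*(1 + 424 + 2*44944) = -58/205 - 212*(1 + 424 + 89888) = -58/205 - 212*90313 = -58/205 - 1*19146356 = -58/205 - 19146356 = -3925003038/205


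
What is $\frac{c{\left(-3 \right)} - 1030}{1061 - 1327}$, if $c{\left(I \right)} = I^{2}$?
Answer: $\frac{1021}{266} \approx 3.8383$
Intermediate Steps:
$\frac{c{\left(-3 \right)} - 1030}{1061 - 1327} = \frac{\left(-3\right)^{2} - 1030}{1061 - 1327} = \frac{9 + \left(-1887 + 857\right)}{-266} = \left(9 - 1030\right) \left(- \frac{1}{266}\right) = \left(-1021\right) \left(- \frac{1}{266}\right) = \frac{1021}{266}$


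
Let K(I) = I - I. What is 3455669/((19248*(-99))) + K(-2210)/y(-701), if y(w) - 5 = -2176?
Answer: -3455669/1905552 ≈ -1.8135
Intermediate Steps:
y(w) = -2171 (y(w) = 5 - 2176 = -2171)
K(I) = 0
3455669/((19248*(-99))) + K(-2210)/y(-701) = 3455669/((19248*(-99))) + 0/(-2171) = 3455669/(-1905552) + 0*(-1/2171) = 3455669*(-1/1905552) + 0 = -3455669/1905552 + 0 = -3455669/1905552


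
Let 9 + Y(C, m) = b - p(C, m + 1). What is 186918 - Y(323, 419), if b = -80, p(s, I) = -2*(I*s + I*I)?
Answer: -437113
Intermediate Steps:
p(s, I) = -2*I² - 2*I*s (p(s, I) = -2*(I*s + I²) = -2*(I² + I*s) = -2*I² - 2*I*s)
Y(C, m) = -89 + 2*(1 + m)*(1 + C + m) (Y(C, m) = -9 + (-80 - (-2)*(m + 1)*((m + 1) + C)) = -9 + (-80 - (-2)*(1 + m)*((1 + m) + C)) = -9 + (-80 - (-2)*(1 + m)*(1 + C + m)) = -9 + (-80 + 2*(1 + m)*(1 + C + m)) = -89 + 2*(1 + m)*(1 + C + m))
186918 - Y(323, 419) = 186918 - (-89 + 2*(1 + 419)*(1 + 323 + 419)) = 186918 - (-89 + 2*420*743) = 186918 - (-89 + 624120) = 186918 - 1*624031 = 186918 - 624031 = -437113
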